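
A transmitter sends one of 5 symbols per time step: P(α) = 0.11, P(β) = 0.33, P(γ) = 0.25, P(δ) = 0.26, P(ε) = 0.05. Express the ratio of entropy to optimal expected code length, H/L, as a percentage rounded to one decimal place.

97.2%

Entropy H = −Σ p log₂ p ≈ 2.0995 bits.
Huffman merges: 1/20+11/100→4/25; 4/25+1/4→41/100; 13/50+33/100→59/100; 41/100+59/100→1. L = 54/25 ≈ 2.1600.
Efficiency = H/L = 2.0995/2.1600 = 97.2%.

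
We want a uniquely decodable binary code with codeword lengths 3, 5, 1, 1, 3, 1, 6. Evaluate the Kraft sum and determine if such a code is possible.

1.796875; no

With common denominator 2^6 = 64: Σ 2^(−ℓᵢ) = 8/64 + 2/64 + 32/64 + 32/64 + 8/64 + 32/64 + 1/64 = 115/64 = 1.796875.
Kraft's inequality requires Σ ≤ 1; here Σ = 1.796875 > 1, so no such prefix code exists.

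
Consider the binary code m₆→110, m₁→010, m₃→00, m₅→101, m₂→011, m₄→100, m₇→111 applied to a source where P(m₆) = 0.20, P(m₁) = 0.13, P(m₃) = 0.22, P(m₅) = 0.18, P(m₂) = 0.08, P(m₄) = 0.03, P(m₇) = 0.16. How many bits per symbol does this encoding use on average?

L̄ = Σ pᵢ·ℓᵢ = 0.20·3 + 0.13·3 + 0.22·2 + 0.18·3 + 0.08·3 + 0.03·3 + 0.16·3 = 2.78 bits/symbol.

2.78 bits/symbol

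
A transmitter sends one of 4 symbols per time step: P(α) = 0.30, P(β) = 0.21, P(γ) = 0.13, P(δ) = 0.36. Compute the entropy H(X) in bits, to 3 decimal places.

H = −Σ pᵢ log₂ pᵢ.
−0.30·log₂(0.30) = 0.5211
−0.21·log₂(0.21) = 0.4728
−0.13·log₂(0.13) = 0.3826
−0.36·log₂(0.36) = 0.5306
Sum ≈ 1.9072 → 1.907 bits.

1.907 bits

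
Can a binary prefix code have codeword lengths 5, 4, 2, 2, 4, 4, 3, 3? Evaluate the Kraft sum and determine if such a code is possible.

With common denominator 2^5 = 32: Σ 2^(−ℓᵢ) = 1/32 + 2/32 + 8/32 + 8/32 + 2/32 + 2/32 + 4/32 + 4/32 = 31/32 = 0.96875.
Kraft's inequality requires Σ ≤ 1; here Σ = 0.96875 ≤ 1, so such a prefix code exists.

0.96875; yes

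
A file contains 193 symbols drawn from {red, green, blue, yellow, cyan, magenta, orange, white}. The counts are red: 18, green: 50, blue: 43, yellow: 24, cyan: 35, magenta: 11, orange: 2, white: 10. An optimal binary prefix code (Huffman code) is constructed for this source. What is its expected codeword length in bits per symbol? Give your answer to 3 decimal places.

Probabilities are the counts divided by 193.
Repeatedly combine the two least-probable nodes; the expected code length is the sum of the merged weights.
merge 2/193 + 10/193 → 12/193
merge 11/193 + 12/193 → 23/193
merge 18/193 + 23/193 → 41/193
merge 24/193 + 35/193 → 59/193
merge 41/193 + 43/193 → 84/193
merge 50/193 + 59/193 → 109/193
merge 84/193 + 109/193 → 1
L = 12/193 + 23/193 + 41/193 + 59/193 + 84/193 + 109/193 + 1 = 521/193 ≈ 2.699 bits/symbol.

2.699 bits/symbol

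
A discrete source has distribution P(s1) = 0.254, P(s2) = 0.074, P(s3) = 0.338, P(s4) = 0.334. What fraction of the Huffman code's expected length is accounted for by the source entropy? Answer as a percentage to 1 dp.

Entropy H = −Σ p log₂ p ≈ 1.8375 bits.
Huffman merges: 37/500+127/500→41/125; 41/125+167/500→331/500; 169/500+331/500→1. L = 199/100 ≈ 1.9900.
Efficiency = H/L = 1.8375/1.9900 = 92.3%.

92.3%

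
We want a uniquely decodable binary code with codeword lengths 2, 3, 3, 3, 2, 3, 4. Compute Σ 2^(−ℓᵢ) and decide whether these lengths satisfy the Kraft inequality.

1.0625; no

With common denominator 2^4 = 16: Σ 2^(−ℓᵢ) = 4/16 + 2/16 + 2/16 + 2/16 + 4/16 + 2/16 + 1/16 = 17/16 = 1.0625.
Kraft's inequality requires Σ ≤ 1; here Σ = 1.0625 > 1, so no such prefix code exists.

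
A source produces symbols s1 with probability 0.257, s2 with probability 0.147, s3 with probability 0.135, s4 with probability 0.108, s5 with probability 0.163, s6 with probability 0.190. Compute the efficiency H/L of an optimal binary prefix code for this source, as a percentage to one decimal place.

Entropy H = −Σ p log₂ p ≈ 2.5290 bits.
Huffman merges: 27/250+27/200→243/1000; 147/1000+163/1000→31/100; 19/100+243/1000→433/1000; 257/1000+31/100→567/1000; 433/1000+567/1000→1. L = 2553/1000 ≈ 2.5530.
Efficiency = H/L = 2.5290/2.5530 = 99.1%.

99.1%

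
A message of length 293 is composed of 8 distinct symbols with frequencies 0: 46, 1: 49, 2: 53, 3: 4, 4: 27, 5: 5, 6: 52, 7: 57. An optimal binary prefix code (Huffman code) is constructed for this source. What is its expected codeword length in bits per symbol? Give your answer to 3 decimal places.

Probabilities are the counts divided by 293.
Repeatedly combine the two least-probable nodes; the expected code length is the sum of the merged weights.
merge 4/293 + 5/293 → 9/293
merge 9/293 + 27/293 → 36/293
merge 36/293 + 46/293 → 82/293
merge 49/293 + 52/293 → 101/293
merge 53/293 + 57/293 → 110/293
merge 82/293 + 101/293 → 183/293
merge 110/293 + 183/293 → 1
L = 9/293 + 36/293 + 82/293 + 101/293 + 110/293 + 183/293 + 1 = 814/293 ≈ 2.778 bits/symbol.

2.778 bits/symbol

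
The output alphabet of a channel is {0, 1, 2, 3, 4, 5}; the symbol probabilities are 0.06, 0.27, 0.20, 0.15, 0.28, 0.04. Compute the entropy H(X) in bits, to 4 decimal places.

H = −Σ pᵢ log₂ pᵢ.
−0.06·log₂(0.06) = 0.2435
−0.27·log₂(0.27) = 0.5100
−0.20·log₂(0.20) = 0.4644
−0.15·log₂(0.15) = 0.4105
−0.28·log₂(0.28) = 0.5142
−0.04·log₂(0.04) = 0.1858
Sum ≈ 2.3285 → 2.3285 bits.

2.3285 bits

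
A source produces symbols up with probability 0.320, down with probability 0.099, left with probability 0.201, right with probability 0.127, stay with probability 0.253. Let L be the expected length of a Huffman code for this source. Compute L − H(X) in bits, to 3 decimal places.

Entropy H = −Σ p log₂ p ≈ 2.2013 bits.
Huffman merges: 99/1000+127/1000→113/500; 201/1000+113/500→427/1000; 253/1000+8/25→573/1000; 427/1000+573/1000→1. L = 1113/500 ≈ 2.2260.
L − H = 2.2260 − 2.2013 = 0.025 bits.

0.025 bits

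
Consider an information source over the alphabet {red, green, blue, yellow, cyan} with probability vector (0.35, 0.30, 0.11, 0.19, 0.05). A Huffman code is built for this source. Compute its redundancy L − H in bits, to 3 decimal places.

Entropy H = −Σ p log₂ p ≈ 2.0728 bits.
Huffman merges: 1/20+11/100→4/25; 4/25+19/100→7/20; 3/10+7/20→13/20; 7/20+13/20→1. L = 54/25 ≈ 2.1600.
L − H = 2.1600 − 2.0728 = 0.087 bits.

0.087 bits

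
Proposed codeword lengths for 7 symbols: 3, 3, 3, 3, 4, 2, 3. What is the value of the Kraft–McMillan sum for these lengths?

0.9375

With common denominator 2^4 = 16: Σ 2^(−ℓᵢ) = 2/16 + 2/16 + 2/16 + 2/16 + 1/16 + 4/16 + 2/16 = 15/16 = 0.9375.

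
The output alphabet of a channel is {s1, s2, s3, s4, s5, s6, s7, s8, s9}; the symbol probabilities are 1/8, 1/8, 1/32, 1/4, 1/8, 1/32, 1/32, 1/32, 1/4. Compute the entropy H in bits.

2.75 bits

Each probability is a power of 1/2, so log₂(1/p) is an integer.
H = Σ p·log₂(1/p) = 1/8·3 + 1/8·3 + 1/32·5 + 1/4·2 + 1/8·3 + 1/32·5 + 1/32·5 + 1/32·5 + 1/4·2 = 2.75 bits.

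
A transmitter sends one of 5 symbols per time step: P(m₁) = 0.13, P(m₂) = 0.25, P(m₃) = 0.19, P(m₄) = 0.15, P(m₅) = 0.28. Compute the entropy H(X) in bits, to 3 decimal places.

H = −Σ pᵢ log₂ pᵢ.
−0.13·log₂(0.13) = 0.3826
−0.25·log₂(0.25) = 0.5000
−0.19·log₂(0.19) = 0.4552
−0.15·log₂(0.15) = 0.4105
−0.28·log₂(0.28) = 0.5142
Sum ≈ 2.2626 → 2.263 bits.

2.263 bits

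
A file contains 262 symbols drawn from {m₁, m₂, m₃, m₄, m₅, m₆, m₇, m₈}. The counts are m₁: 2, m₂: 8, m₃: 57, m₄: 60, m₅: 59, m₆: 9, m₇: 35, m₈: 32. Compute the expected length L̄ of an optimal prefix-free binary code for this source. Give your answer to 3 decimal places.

Probabilities are the counts divided by 262.
Repeatedly combine the two least-probable nodes; the expected code length is the sum of the merged weights.
merge 1/131 + 4/131 → 5/131
merge 9/262 + 5/131 → 19/262
merge 19/262 + 16/131 → 51/262
merge 35/262 + 51/262 → 43/131
merge 57/262 + 59/262 → 58/131
merge 30/131 + 43/131 → 73/131
merge 58/131 + 73/131 → 1
L = 5/131 + 19/262 + 51/262 + 43/131 + 58/131 + 73/131 + 1 = 345/131 ≈ 2.634 bits/symbol.

2.634 bits/symbol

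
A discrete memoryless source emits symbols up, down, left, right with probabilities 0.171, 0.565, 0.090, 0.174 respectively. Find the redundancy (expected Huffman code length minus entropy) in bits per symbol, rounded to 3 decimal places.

Entropy H = −Σ p log₂ p ≈ 1.6527 bits.
Huffman merges: 9/100+171/1000→261/1000; 87/500+261/1000→87/200; 87/200+113/200→1. L = 212/125 ≈ 1.6960.
L − H = 1.6960 − 1.6527 = 0.043 bits.

0.043 bits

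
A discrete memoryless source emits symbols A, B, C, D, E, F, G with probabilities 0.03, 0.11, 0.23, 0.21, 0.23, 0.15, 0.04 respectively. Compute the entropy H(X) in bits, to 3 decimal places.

H = −Σ pᵢ log₂ pᵢ.
−0.03·log₂(0.03) = 0.1518
−0.11·log₂(0.11) = 0.3503
−0.23·log₂(0.23) = 0.4877
−0.21·log₂(0.21) = 0.4728
−0.23·log₂(0.23) = 0.4877
−0.15·log₂(0.15) = 0.4105
−0.04·log₂(0.04) = 0.1858
Sum ≈ 2.5465 → 2.547 bits.

2.547 bits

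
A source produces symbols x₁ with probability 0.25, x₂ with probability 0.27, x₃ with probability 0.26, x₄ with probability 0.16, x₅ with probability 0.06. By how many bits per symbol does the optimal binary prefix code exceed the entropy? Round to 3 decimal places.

Entropy H = −Σ p log₂ p ≈ 2.1819 bits.
Huffman merges: 3/50+4/25→11/50; 11/50+1/4→47/100; 13/50+27/100→53/100; 47/100+53/100→1. L = 111/50 ≈ 2.2200.
L − H = 2.2200 − 2.1819 = 0.038 bits.

0.038 bits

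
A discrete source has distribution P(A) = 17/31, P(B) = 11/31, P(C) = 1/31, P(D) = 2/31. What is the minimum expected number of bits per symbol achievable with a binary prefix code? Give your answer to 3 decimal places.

Repeatedly combine the two least-probable nodes; the expected code length is the sum of the merged weights.
merge 1/31 + 2/31 → 3/31
merge 3/31 + 11/31 → 14/31
merge 14/31 + 17/31 → 1
L = 3/31 + 14/31 + 1 = 48/31 ≈ 1.548 bits/symbol.

1.548 bits/symbol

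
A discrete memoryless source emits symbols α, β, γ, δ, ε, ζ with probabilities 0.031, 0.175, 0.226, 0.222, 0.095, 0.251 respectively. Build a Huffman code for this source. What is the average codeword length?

2.427 bits/symbol

Repeatedly combine the two least-probable nodes; the expected code length is the sum of the merged weights.
merge 31/1000 + 19/200 → 63/500
merge 63/500 + 7/40 → 301/1000
merge 111/500 + 113/500 → 56/125
merge 251/1000 + 301/1000 → 69/125
merge 56/125 + 69/125 → 1
L = 63/500 + 301/1000 + 56/125 + 69/125 + 1 = 2427/1000 = 2.427 bits/symbol.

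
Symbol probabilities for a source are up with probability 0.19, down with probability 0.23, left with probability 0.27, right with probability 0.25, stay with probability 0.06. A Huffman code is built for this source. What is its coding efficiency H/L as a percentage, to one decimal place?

97.6%

Entropy H = −Σ p log₂ p ≈ 2.1964 bits.
Huffman merges: 3/50+19/100→1/4; 23/100+1/4→12/25; 1/4+27/100→13/25; 12/25+13/25→1. L = 9/4 ≈ 2.2500.
Efficiency = H/L = 2.1964/2.2500 = 97.6%.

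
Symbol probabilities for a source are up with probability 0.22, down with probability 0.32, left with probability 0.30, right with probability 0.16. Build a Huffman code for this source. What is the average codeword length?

Repeatedly combine the two least-probable nodes; the expected code length is the sum of the merged weights.
merge 4/25 + 11/50 → 19/50
merge 3/10 + 8/25 → 31/50
merge 19/50 + 31/50 → 1
L = 19/50 + 31/50 + 1 = 2 bits/symbol.

2 bits/symbol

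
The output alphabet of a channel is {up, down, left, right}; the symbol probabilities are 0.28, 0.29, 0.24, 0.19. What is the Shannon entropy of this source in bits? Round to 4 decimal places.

H = −Σ pᵢ log₂ pᵢ.
−0.28·log₂(0.28) = 0.5142
−0.29·log₂(0.29) = 0.5179
−0.24·log₂(0.24) = 0.4941
−0.19·log₂(0.19) = 0.4552
Sum ≈ 1.9815 → 1.9815 bits.

1.9815 bits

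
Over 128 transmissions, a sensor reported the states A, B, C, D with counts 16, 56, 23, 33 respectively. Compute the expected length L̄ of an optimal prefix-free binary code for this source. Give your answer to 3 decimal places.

Probabilities are the counts divided by 128.
Repeatedly combine the two least-probable nodes; the expected code length is the sum of the merged weights.
merge 1/8 + 23/128 → 39/128
merge 33/128 + 39/128 → 9/16
merge 7/16 + 9/16 → 1
L = 39/128 + 9/16 + 1 = 239/128 ≈ 1.867 bits/symbol.

1.867 bits/symbol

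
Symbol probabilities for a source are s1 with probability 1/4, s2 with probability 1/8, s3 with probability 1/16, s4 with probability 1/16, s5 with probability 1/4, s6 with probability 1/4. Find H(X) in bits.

Each probability is a power of 1/2, so log₂(1/p) is an integer.
H = Σ p·log₂(1/p) = 1/4·2 + 1/8·3 + 1/16·4 + 1/16·4 + 1/4·2 + 1/4·2 = 2.375 bits.

2.375 bits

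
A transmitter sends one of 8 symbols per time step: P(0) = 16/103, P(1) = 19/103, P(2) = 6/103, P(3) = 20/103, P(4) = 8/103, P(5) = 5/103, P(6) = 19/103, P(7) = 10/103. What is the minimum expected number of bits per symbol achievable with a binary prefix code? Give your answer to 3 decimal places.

Repeatedly combine the two least-probable nodes; the expected code length is the sum of the merged weights.
merge 5/103 + 6/103 → 11/103
merge 8/103 + 10/103 → 18/103
merge 11/103 + 16/103 → 27/103
merge 18/103 + 19/103 → 37/103
merge 19/103 + 20/103 → 39/103
merge 27/103 + 37/103 → 64/103
merge 39/103 + 64/103 → 1
L = 11/103 + 18/103 + 27/103 + 37/103 + 39/103 + 64/103 + 1 = 299/103 ≈ 2.903 bits/symbol.

2.903 bits/symbol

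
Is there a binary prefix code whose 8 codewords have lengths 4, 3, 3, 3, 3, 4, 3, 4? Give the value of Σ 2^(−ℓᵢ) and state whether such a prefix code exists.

0.8125; yes

With common denominator 2^4 = 16: Σ 2^(−ℓᵢ) = 1/16 + 2/16 + 2/16 + 2/16 + 2/16 + 1/16 + 2/16 + 1/16 = 13/16 = 0.8125.
Kraft's inequality requires Σ ≤ 1; here Σ = 0.8125 ≤ 1, so such a prefix code exists.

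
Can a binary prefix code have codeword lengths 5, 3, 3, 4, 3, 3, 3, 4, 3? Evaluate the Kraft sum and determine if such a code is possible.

0.90625; yes

With common denominator 2^5 = 32: Σ 2^(−ℓᵢ) = 1/32 + 4/32 + 4/32 + 2/32 + 4/32 + 4/32 + 4/32 + 2/32 + 4/32 = 29/32 = 0.90625.
Kraft's inequality requires Σ ≤ 1; here Σ = 0.90625 ≤ 1, so such a prefix code exists.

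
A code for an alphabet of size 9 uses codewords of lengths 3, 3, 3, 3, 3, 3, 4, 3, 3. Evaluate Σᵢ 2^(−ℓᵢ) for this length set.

1.0625

With common denominator 2^4 = 16: Σ 2^(−ℓᵢ) = 2/16 + 2/16 + 2/16 + 2/16 + 2/16 + 2/16 + 1/16 + 2/16 + 2/16 = 17/16 = 1.0625.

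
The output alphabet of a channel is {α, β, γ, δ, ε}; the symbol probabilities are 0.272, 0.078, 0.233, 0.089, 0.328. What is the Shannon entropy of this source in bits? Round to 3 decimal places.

2.126 bits

H = −Σ pᵢ log₂ pᵢ.
−0.272·log₂(0.272) = 0.5109
−0.078·log₂(0.078) = 0.2871
−0.233·log₂(0.233) = 0.4897
−0.089·log₂(0.089) = 0.3106
−0.328·log₂(0.328) = 0.5275
Sum ≈ 2.1258 → 2.126 bits.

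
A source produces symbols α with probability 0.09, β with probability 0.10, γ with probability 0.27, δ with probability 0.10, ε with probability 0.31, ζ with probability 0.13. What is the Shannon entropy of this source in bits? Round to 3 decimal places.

2.393 bits

H = −Σ pᵢ log₂ pᵢ.
−0.09·log₂(0.09) = 0.3127
−0.10·log₂(0.10) = 0.3322
−0.27·log₂(0.27) = 0.5100
−0.10·log₂(0.10) = 0.3322
−0.31·log₂(0.31) = 0.5238
−0.13·log₂(0.13) = 0.3826
Sum ≈ 2.3935 → 2.393 bits.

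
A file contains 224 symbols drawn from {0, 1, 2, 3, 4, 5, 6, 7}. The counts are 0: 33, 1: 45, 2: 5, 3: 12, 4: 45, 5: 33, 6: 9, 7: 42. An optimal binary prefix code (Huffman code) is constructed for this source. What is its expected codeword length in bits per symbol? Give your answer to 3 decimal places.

Probabilities are the counts divided by 224.
Repeatedly combine the two least-probable nodes; the expected code length is the sum of the merged weights.
merge 5/224 + 9/224 → 1/16
merge 3/56 + 1/16 → 13/112
merge 13/112 + 33/224 → 59/224
merge 33/224 + 3/16 → 75/224
merge 45/224 + 45/224 → 45/112
merge 59/224 + 75/224 → 67/112
merge 45/112 + 67/112 → 1
L = 1/16 + 13/112 + 59/224 + 75/224 + 45/112 + 67/112 + 1 = 311/112 ≈ 2.777 bits/symbol.

2.777 bits/symbol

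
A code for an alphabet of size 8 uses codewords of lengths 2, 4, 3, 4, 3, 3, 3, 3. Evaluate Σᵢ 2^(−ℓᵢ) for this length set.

With common denominator 2^4 = 16: Σ 2^(−ℓᵢ) = 4/16 + 1/16 + 2/16 + 1/16 + 2/16 + 2/16 + 2/16 + 2/16 = 16/16 = 1.

1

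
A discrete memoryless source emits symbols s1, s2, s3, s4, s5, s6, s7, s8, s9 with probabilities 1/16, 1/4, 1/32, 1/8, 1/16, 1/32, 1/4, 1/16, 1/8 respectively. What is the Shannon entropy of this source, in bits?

2.8125 bits

Each probability is a power of 1/2, so log₂(1/p) is an integer.
H = Σ p·log₂(1/p) = 1/16·4 + 1/4·2 + 1/32·5 + 1/8·3 + 1/16·4 + 1/32·5 + 1/4·2 + 1/16·4 + 1/8·3 = 2.8125 bits.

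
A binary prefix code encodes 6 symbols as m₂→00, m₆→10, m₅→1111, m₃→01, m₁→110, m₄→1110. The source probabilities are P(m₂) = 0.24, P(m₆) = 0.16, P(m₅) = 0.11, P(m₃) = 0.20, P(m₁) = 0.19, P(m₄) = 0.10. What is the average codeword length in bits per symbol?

L̄ = Σ pᵢ·ℓᵢ = 0.24·2 + 0.16·2 + 0.11·4 + 0.20·2 + 0.19·3 + 0.10·4 = 2.61 bits/symbol.

2.61 bits/symbol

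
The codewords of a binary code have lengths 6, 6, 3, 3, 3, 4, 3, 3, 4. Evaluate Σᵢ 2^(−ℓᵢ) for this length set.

0.78125

With common denominator 2^6 = 64: Σ 2^(−ℓᵢ) = 1/64 + 1/64 + 8/64 + 8/64 + 8/64 + 4/64 + 8/64 + 8/64 + 4/64 = 50/64 = 0.78125.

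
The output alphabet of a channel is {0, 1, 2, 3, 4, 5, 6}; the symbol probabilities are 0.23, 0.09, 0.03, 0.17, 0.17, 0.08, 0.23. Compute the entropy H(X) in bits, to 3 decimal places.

H = −Σ pᵢ log₂ pᵢ.
−0.23·log₂(0.23) = 0.4877
−0.09·log₂(0.09) = 0.3127
−0.03·log₂(0.03) = 0.1518
−0.17·log₂(0.17) = 0.4346
−0.17·log₂(0.17) = 0.4346
−0.08·log₂(0.08) = 0.2915
−0.23·log₂(0.23) = 0.4877
Sum ≈ 2.6004 → 2.600 bits.

2.600 bits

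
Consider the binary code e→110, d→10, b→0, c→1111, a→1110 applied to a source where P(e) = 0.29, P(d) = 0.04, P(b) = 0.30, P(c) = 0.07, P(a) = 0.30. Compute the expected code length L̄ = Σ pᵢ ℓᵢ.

2.73 bits/symbol

L̄ = Σ pᵢ·ℓᵢ = 0.29·3 + 0.04·2 + 0.30·1 + 0.07·4 + 0.30·4 = 2.73 bits/symbol.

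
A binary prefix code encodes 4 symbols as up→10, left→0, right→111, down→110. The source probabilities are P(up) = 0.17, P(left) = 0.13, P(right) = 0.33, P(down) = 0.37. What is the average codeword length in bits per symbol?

2.57 bits/symbol

L̄ = Σ pᵢ·ℓᵢ = 0.17·2 + 0.13·1 + 0.33·3 + 0.37·3 = 2.57 bits/symbol.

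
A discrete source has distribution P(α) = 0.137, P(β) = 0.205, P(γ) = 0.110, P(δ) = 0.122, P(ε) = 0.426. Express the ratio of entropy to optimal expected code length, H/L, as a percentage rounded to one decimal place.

98.1%

Entropy H = −Σ p log₂ p ≈ 2.1066 bits.
Huffman merges: 11/100+61/500→29/125; 137/1000+41/200→171/500; 29/125+171/500→287/500; 213/500+287/500→1. L = 537/250 ≈ 2.1480.
Efficiency = H/L = 2.1066/2.1480 = 98.1%.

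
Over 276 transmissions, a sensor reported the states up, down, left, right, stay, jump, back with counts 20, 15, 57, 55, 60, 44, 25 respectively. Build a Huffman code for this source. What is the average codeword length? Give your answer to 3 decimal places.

2.703 bits/symbol

Probabilities are the counts divided by 276.
Repeatedly combine the two least-probable nodes; the expected code length is the sum of the merged weights.
merge 5/92 + 5/69 → 35/276
merge 25/276 + 35/276 → 5/23
merge 11/69 + 55/276 → 33/92
merge 19/92 + 5/23 → 39/92
merge 5/23 + 33/92 → 53/92
merge 39/92 + 53/92 → 1
L = 35/276 + 5/23 + 33/92 + 39/92 + 53/92 + 1 = 373/138 ≈ 2.703 bits/symbol.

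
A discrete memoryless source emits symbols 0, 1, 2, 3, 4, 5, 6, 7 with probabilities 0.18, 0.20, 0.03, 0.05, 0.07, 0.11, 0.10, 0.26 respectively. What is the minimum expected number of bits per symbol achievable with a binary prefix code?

2.77 bits/symbol

Repeatedly combine the two least-probable nodes; the expected code length is the sum of the merged weights.
merge 3/100 + 1/20 → 2/25
merge 7/100 + 2/25 → 3/20
merge 1/10 + 11/100 → 21/100
merge 3/20 + 9/50 → 33/100
merge 1/5 + 21/100 → 41/100
merge 13/50 + 33/100 → 59/100
merge 41/100 + 59/100 → 1
L = 2/25 + 3/20 + 21/100 + 33/100 + 41/100 + 59/100 + 1 = 277/100 = 2.77 bits/symbol.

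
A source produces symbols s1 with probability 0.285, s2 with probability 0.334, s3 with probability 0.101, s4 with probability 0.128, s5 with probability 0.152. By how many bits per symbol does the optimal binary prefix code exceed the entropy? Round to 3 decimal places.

Entropy H = −Σ p log₂ p ≈ 2.1713 bits.
Huffman merges: 101/1000+16/125→229/1000; 19/125+229/1000→381/1000; 57/200+167/500→619/1000; 381/1000+619/1000→1. L = 2229/1000 ≈ 2.2290.
L − H = 2.2290 − 2.1713 = 0.058 bits.

0.058 bits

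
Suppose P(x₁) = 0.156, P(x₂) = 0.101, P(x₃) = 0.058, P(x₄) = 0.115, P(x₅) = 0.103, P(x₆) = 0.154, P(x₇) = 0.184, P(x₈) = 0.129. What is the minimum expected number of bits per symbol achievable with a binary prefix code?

Repeatedly combine the two least-probable nodes; the expected code length is the sum of the merged weights.
merge 29/500 + 101/1000 → 159/1000
merge 103/1000 + 23/200 → 109/500
merge 129/1000 + 77/500 → 283/1000
merge 39/250 + 159/1000 → 63/200
merge 23/125 + 109/500 → 201/500
merge 283/1000 + 63/200 → 299/500
merge 201/500 + 299/500 → 1
L = 159/1000 + 109/500 + 283/1000 + 63/200 + 201/500 + 299/500 + 1 = 119/40 = 2.975 bits/symbol.

2.975 bits/symbol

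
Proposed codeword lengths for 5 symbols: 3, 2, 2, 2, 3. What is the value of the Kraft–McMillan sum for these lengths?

With common denominator 2^3 = 8: Σ 2^(−ℓᵢ) = 1/8 + 2/8 + 2/8 + 2/8 + 1/8 = 8/8 = 1.

1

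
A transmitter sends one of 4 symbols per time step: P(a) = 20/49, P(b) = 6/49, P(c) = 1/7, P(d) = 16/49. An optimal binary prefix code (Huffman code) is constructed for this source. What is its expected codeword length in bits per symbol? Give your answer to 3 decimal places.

Repeatedly combine the two least-probable nodes; the expected code length is the sum of the merged weights.
merge 6/49 + 1/7 → 13/49
merge 13/49 + 16/49 → 29/49
merge 20/49 + 29/49 → 1
L = 13/49 + 29/49 + 1 = 13/7 ≈ 1.857 bits/symbol.

1.857 bits/symbol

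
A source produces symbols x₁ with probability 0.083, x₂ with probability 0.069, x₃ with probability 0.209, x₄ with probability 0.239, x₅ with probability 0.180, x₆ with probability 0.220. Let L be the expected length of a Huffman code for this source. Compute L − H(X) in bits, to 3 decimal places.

0.028 bits

Entropy H = −Σ p log₂ p ≈ 2.4556 bits.
Huffman merges: 69/1000+83/1000→19/125; 19/125+9/50→83/250; 209/1000+11/50→429/1000; 239/1000+83/250→571/1000; 429/1000+571/1000→1. L = 621/250 ≈ 2.4840.
L − H = 2.4840 − 2.4556 = 0.028 bits.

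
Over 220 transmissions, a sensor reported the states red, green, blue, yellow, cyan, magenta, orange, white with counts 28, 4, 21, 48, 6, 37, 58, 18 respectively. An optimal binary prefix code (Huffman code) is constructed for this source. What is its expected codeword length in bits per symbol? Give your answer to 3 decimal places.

Probabilities are the counts divided by 220.
Repeatedly combine the two least-probable nodes; the expected code length is the sum of the merged weights.
merge 1/55 + 3/110 → 1/22
merge 1/22 + 9/110 → 7/55
merge 21/220 + 7/55 → 49/220
merge 7/55 + 37/220 → 13/44
merge 12/55 + 49/220 → 97/220
merge 29/110 + 13/44 → 123/220
merge 97/220 + 123/220 → 1
L = 1/22 + 7/55 + 49/220 + 13/44 + 97/220 + 123/220 + 1 = 148/55 ≈ 2.691 bits/symbol.

2.691 bits/symbol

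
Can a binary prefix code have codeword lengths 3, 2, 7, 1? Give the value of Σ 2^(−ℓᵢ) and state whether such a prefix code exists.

0.8828125; yes

With common denominator 2^7 = 128: Σ 2^(−ℓᵢ) = 16/128 + 32/128 + 1/128 + 64/128 = 113/128 = 0.8828125.
Kraft's inequality requires Σ ≤ 1; here Σ = 0.8828125 ≤ 1, so such a prefix code exists.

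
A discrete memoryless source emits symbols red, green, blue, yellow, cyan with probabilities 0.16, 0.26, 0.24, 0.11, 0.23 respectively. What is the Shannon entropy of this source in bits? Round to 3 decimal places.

H = −Σ pᵢ log₂ pᵢ.
−0.16·log₂(0.16) = 0.4230
−0.26·log₂(0.26) = 0.5053
−0.24·log₂(0.24) = 0.4941
−0.11·log₂(0.11) = 0.3503
−0.23·log₂(0.23) = 0.4877
Sum ≈ 2.2604 → 2.260 bits.

2.260 bits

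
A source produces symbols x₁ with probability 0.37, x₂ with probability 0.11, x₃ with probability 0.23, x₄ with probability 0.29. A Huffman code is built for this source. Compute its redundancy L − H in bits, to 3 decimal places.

Entropy H = −Σ p log₂ p ≈ 1.8866 bits.
Huffman merges: 11/100+23/100→17/50; 29/100+17/50→63/100; 37/100+63/100→1. L = 197/100 ≈ 1.9700.
L − H = 1.9700 − 1.8866 = 0.083 bits.

0.083 bits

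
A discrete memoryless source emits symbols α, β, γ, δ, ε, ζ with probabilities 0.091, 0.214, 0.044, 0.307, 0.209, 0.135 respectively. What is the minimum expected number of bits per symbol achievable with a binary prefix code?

2.405 bits/symbol

Repeatedly combine the two least-probable nodes; the expected code length is the sum of the merged weights.
merge 11/250 + 91/1000 → 27/200
merge 27/200 + 27/200 → 27/100
merge 209/1000 + 107/500 → 423/1000
merge 27/100 + 307/1000 → 577/1000
merge 423/1000 + 577/1000 → 1
L = 27/200 + 27/100 + 423/1000 + 577/1000 + 1 = 481/200 = 2.405 bits/symbol.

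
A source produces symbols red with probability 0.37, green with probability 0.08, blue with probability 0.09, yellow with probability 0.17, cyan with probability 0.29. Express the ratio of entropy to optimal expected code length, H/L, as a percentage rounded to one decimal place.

97.5%

Entropy H = −Σ p log₂ p ≈ 2.0874 bits.
Huffman merges: 2/25+9/100→17/100; 17/100+17/100→17/50; 29/100+17/50→63/100; 37/100+63/100→1. L = 107/50 ≈ 2.1400.
Efficiency = H/L = 2.0874/2.1400 = 97.5%.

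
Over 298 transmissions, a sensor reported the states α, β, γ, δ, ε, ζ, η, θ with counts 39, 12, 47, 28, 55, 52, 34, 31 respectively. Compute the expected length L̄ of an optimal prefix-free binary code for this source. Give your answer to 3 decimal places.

Probabilities are the counts divided by 298.
Repeatedly combine the two least-probable nodes; the expected code length is the sum of the merged weights.
merge 6/149 + 14/149 → 20/149
merge 31/298 + 17/149 → 65/298
merge 39/298 + 20/149 → 79/298
merge 47/298 + 26/149 → 99/298
merge 55/298 + 65/298 → 60/149
merge 79/298 + 99/298 → 89/149
merge 60/149 + 89/149 → 1
L = 20/149 + 65/298 + 79/298 + 99/298 + 60/149 + 89/149 + 1 = 879/298 ≈ 2.950 bits/symbol.

2.950 bits/symbol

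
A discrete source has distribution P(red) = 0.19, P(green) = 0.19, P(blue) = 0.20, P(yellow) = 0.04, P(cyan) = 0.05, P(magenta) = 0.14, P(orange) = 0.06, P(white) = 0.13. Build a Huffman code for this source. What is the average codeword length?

2.85 bits/symbol

Repeatedly combine the two least-probable nodes; the expected code length is the sum of the merged weights.
merge 1/25 + 1/20 → 9/100
merge 3/50 + 9/100 → 3/20
merge 13/100 + 7/50 → 27/100
merge 3/20 + 19/100 → 17/50
merge 19/100 + 1/5 → 39/100
merge 27/100 + 17/50 → 61/100
merge 39/100 + 61/100 → 1
L = 9/100 + 3/20 + 27/100 + 17/50 + 39/100 + 61/100 + 1 = 57/20 = 2.85 bits/symbol.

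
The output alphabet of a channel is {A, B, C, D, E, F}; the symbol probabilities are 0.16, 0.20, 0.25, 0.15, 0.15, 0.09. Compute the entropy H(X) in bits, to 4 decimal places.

H = −Σ pᵢ log₂ pᵢ.
−0.16·log₂(0.16) = 0.4230
−0.20·log₂(0.20) = 0.4644
−0.25·log₂(0.25) = 0.5000
−0.15·log₂(0.15) = 0.4105
−0.15·log₂(0.15) = 0.4105
−0.09·log₂(0.09) = 0.3127
Sum ≈ 2.5211 → 2.5211 bits.

2.5211 bits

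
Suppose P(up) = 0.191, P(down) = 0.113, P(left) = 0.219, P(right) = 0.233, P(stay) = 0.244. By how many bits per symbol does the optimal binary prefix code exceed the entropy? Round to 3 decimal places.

Entropy H = −Σ p log₂ p ≈ 2.2777 bits.
Huffman merges: 113/1000+191/1000→38/125; 219/1000+233/1000→113/250; 61/250+38/125→137/250; 113/250+137/250→1. L = 288/125 ≈ 2.3040.
L − H = 2.3040 − 2.2777 = 0.026 bits.

0.026 bits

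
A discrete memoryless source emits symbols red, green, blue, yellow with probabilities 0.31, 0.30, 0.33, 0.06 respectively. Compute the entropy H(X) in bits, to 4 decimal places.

1.8162 bits

H = −Σ pᵢ log₂ pᵢ.
−0.31·log₂(0.31) = 0.5238
−0.30·log₂(0.30) = 0.5211
−0.33·log₂(0.33) = 0.5278
−0.06·log₂(0.06) = 0.2435
Sum ≈ 1.8162 → 1.8162 bits.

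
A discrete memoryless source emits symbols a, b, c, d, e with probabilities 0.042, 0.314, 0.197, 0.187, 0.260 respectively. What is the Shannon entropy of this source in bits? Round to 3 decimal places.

2.136 bits

H = −Σ pᵢ log₂ pᵢ.
−0.042·log₂(0.042) = 0.1921
−0.314·log₂(0.314) = 0.5247
−0.197·log₂(0.197) = 0.4617
−0.187·log₂(0.187) = 0.4523
−0.260·log₂(0.260) = 0.5053
Sum ≈ 2.1362 → 2.136 bits.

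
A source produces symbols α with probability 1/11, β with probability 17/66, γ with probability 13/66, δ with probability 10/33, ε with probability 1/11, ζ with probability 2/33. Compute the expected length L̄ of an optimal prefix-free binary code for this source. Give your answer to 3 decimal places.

Repeatedly combine the two least-probable nodes; the expected code length is the sum of the merged weights.
merge 2/33 + 1/11 → 5/33
merge 1/11 + 5/33 → 8/33
merge 13/66 + 8/33 → 29/66
merge 17/66 + 10/33 → 37/66
merge 29/66 + 37/66 → 1
L = 5/33 + 8/33 + 29/66 + 37/66 + 1 = 79/33 ≈ 2.394 bits/symbol.

2.394 bits/symbol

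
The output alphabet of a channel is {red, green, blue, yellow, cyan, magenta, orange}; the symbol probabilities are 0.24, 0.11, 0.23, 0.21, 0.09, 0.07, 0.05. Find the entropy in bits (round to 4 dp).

H = −Σ pᵢ log₂ pᵢ.
−0.24·log₂(0.24) = 0.4941
−0.11·log₂(0.11) = 0.3503
−0.23·log₂(0.23) = 0.4877
−0.21·log₂(0.21) = 0.4728
−0.09·log₂(0.09) = 0.3127
−0.07·log₂(0.07) = 0.2686
−0.05·log₂(0.05) = 0.2161
Sum ≈ 2.6022 → 2.6022 bits.

2.6022 bits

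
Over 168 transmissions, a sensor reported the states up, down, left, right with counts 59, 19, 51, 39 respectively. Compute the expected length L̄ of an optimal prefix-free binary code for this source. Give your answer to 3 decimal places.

Probabilities are the counts divided by 168.
Repeatedly combine the two least-probable nodes; the expected code length is the sum of the merged weights.
merge 19/168 + 13/56 → 29/84
merge 17/56 + 29/84 → 109/168
merge 59/168 + 109/168 → 1
L = 29/84 + 109/168 + 1 = 335/168 ≈ 1.994 bits/symbol.

1.994 bits/symbol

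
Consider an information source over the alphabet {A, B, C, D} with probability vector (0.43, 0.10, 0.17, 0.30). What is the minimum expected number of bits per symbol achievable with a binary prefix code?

Repeatedly combine the two least-probable nodes; the expected code length is the sum of the merged weights.
merge 1/10 + 17/100 → 27/100
merge 27/100 + 3/10 → 57/100
merge 43/100 + 57/100 → 1
L = 27/100 + 57/100 + 1 = 46/25 = 1.84 bits/symbol.

1.84 bits/symbol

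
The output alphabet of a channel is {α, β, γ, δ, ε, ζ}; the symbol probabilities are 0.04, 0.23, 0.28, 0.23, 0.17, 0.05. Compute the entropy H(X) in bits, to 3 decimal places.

H = −Σ pᵢ log₂ pᵢ.
−0.04·log₂(0.04) = 0.1858
−0.23·log₂(0.23) = 0.4877
−0.28·log₂(0.28) = 0.5142
−0.23·log₂(0.23) = 0.4877
−0.17·log₂(0.17) = 0.4346
−0.05·log₂(0.05) = 0.2161
Sum ≈ 2.3260 → 2.326 bits.

2.326 bits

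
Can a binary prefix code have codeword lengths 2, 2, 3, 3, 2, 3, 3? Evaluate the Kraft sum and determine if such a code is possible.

1.25; no

With common denominator 2^3 = 8: Σ 2^(−ℓᵢ) = 2/8 + 2/8 + 1/8 + 1/8 + 2/8 + 1/8 + 1/8 = 10/8 = 1.25.
Kraft's inequality requires Σ ≤ 1; here Σ = 1.25 > 1, so no such prefix code exists.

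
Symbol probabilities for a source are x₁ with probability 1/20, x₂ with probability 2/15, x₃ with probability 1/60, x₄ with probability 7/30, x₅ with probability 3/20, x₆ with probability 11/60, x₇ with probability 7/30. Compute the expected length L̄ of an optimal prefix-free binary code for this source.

Repeatedly combine the two least-probable nodes; the expected code length is the sum of the merged weights.
merge 1/60 + 1/20 → 1/15
merge 1/15 + 2/15 → 1/5
merge 3/20 + 11/60 → 1/3
merge 1/5 + 7/30 → 13/30
merge 7/30 + 1/3 → 17/30
merge 13/30 + 17/30 → 1
L = 1/15 + 1/5 + 1/3 + 13/30 + 17/30 + 1 = 13/5 = 2.6 bits/symbol.

2.6 bits/symbol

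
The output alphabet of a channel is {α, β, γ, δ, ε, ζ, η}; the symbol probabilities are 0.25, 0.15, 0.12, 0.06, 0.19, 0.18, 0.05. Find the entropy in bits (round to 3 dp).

2.638 bits

H = −Σ pᵢ log₂ pᵢ.
−0.25·log₂(0.25) = 0.5000
−0.15·log₂(0.15) = 0.4105
−0.12·log₂(0.12) = 0.3671
−0.06·log₂(0.06) = 0.2435
−0.19·log₂(0.19) = 0.4552
−0.18·log₂(0.18) = 0.4453
−0.05·log₂(0.05) = 0.2161
Sum ≈ 2.6378 → 2.638 bits.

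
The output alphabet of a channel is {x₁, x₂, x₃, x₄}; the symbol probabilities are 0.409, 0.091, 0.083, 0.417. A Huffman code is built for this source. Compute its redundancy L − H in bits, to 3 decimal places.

0.091 bits

Entropy H = −Σ p log₂ p ≈ 1.6665 bits.
Huffman merges: 83/1000+91/1000→87/500; 87/500+409/1000→583/1000; 417/1000+583/1000→1. L = 1757/1000 ≈ 1.7570.
L − H = 1.7570 − 1.6665 = 0.091 bits.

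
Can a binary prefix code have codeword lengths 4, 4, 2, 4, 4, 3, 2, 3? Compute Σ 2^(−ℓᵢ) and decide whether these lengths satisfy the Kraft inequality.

1; yes

With common denominator 2^4 = 16: Σ 2^(−ℓᵢ) = 1/16 + 1/16 + 4/16 + 1/16 + 1/16 + 2/16 + 4/16 + 2/16 = 16/16 = 1.
Kraft's inequality requires Σ ≤ 1; here Σ = 1 ≤ 1, so such a prefix code exists.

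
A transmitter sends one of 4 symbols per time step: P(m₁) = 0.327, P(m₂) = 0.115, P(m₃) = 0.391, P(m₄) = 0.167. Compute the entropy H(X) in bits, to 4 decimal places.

H = −Σ pᵢ log₂ pᵢ.
−0.327·log₂(0.327) = 0.5273
−0.115·log₂(0.115) = 0.3588
−0.391·log₂(0.391) = 0.5297
−0.167·log₂(0.167) = 0.4312
Sum ≈ 1.8471 → 1.8471 bits.

1.8471 bits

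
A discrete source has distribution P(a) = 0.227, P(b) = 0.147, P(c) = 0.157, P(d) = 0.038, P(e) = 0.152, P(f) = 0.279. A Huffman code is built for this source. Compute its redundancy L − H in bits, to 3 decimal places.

Entropy H = −Σ p log₂ p ≈ 2.4178 bits.
Huffman merges: 19/500+147/1000→37/200; 19/125+157/1000→309/1000; 37/200+227/1000→103/250; 279/1000+309/1000→147/250; 103/250+147/250→1. L = 1247/500 ≈ 2.4940.
L − H = 2.4940 − 2.4178 = 0.076 bits.

0.076 bits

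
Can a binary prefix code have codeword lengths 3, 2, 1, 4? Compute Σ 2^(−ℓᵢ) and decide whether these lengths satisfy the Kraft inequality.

With common denominator 2^4 = 16: Σ 2^(−ℓᵢ) = 2/16 + 4/16 + 8/16 + 1/16 = 15/16 = 0.9375.
Kraft's inequality requires Σ ≤ 1; here Σ = 0.9375 ≤ 1, so such a prefix code exists.

0.9375; yes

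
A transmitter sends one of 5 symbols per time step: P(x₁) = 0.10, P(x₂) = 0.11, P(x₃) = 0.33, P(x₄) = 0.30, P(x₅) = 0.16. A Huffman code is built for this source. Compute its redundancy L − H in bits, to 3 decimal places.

Entropy H = −Σ p log₂ p ≈ 2.1544 bits.
Huffman merges: 1/10+11/100→21/100; 4/25+21/100→37/100; 3/10+33/100→63/100; 37/100+63/100→1. L = 221/100 ≈ 2.2100.
L − H = 2.2100 − 2.1544 = 0.056 bits.

0.056 bits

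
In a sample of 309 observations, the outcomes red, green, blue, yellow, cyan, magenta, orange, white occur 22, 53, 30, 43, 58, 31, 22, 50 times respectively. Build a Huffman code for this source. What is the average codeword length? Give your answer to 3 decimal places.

2.955 bits/symbol

Probabilities are the counts divided by 309.
Repeatedly combine the two least-probable nodes; the expected code length is the sum of the merged weights.
merge 22/309 + 22/309 → 44/309
merge 10/103 + 31/309 → 61/309
merge 43/309 + 44/309 → 29/103
merge 50/309 + 53/309 → 1/3
merge 58/309 + 61/309 → 119/309
merge 29/103 + 1/3 → 190/309
merge 119/309 + 190/309 → 1
L = 44/309 + 61/309 + 29/103 + 1/3 + 119/309 + 190/309 + 1 = 913/309 ≈ 2.955 bits/symbol.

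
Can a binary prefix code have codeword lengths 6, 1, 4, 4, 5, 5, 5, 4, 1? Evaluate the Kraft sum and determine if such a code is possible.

1.296875; no

With common denominator 2^6 = 64: Σ 2^(−ℓᵢ) = 1/64 + 32/64 + 4/64 + 4/64 + 2/64 + 2/64 + 2/64 + 4/64 + 32/64 = 83/64 = 1.296875.
Kraft's inequality requires Σ ≤ 1; here Σ = 1.296875 > 1, so no such prefix code exists.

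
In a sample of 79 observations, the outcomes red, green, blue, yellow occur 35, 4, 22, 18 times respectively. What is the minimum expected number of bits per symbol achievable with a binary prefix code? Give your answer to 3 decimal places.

1.835 bits/symbol

Probabilities are the counts divided by 79.
Repeatedly combine the two least-probable nodes; the expected code length is the sum of the merged weights.
merge 4/79 + 18/79 → 22/79
merge 22/79 + 22/79 → 44/79
merge 35/79 + 44/79 → 1
L = 22/79 + 44/79 + 1 = 145/79 ≈ 1.835 bits/symbol.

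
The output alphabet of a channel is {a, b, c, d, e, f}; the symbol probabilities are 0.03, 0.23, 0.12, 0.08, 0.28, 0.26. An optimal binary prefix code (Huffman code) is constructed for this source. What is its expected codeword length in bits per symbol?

2.34 bits/symbol

Repeatedly combine the two least-probable nodes; the expected code length is the sum of the merged weights.
merge 3/100 + 2/25 → 11/100
merge 11/100 + 3/25 → 23/100
merge 23/100 + 23/100 → 23/50
merge 13/50 + 7/25 → 27/50
merge 23/50 + 27/50 → 1
L = 11/100 + 23/100 + 23/50 + 27/50 + 1 = 117/50 = 2.34 bits/symbol.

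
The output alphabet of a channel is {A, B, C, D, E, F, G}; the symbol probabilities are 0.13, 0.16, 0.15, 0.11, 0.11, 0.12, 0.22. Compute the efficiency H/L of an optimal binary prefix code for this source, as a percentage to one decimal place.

Entropy H = −Σ p log₂ p ≈ 2.7644 bits.
Huffman merges: 11/100+11/100→11/50; 3/25+13/100→1/4; 3/20+4/25→31/100; 11/50+11/50→11/25; 1/4+31/100→14/25; 11/25+14/25→1. L = 139/50 ≈ 2.7800.
Efficiency = H/L = 2.7644/2.7800 = 99.4%.

99.4%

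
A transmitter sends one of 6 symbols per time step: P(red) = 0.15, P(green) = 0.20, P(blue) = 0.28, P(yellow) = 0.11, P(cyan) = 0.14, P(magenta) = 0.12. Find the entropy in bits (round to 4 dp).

2.5036 bits

H = −Σ pᵢ log₂ pᵢ.
−0.15·log₂(0.15) = 0.4105
−0.20·log₂(0.20) = 0.4644
−0.28·log₂(0.28) = 0.5142
−0.11·log₂(0.11) = 0.3503
−0.14·log₂(0.14) = 0.3971
−0.12·log₂(0.12) = 0.3671
Sum ≈ 2.5036 → 2.5036 bits.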